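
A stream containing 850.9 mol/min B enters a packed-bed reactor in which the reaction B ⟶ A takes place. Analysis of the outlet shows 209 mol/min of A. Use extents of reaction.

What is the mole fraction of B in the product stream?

For A: n = n₀ + 1ξ → 209 = 0 + 1ξ, giving ξ = 209 mol/min.
Outlet amounts (n = n₀ + ν ξ):
  B: 850.9 − 1(209) = 641.9
  A: 0 + 1(209) = 209
Total out = 850.9 mol/min; y_B = 641.9 / 850.9 = 0.7544.

0.754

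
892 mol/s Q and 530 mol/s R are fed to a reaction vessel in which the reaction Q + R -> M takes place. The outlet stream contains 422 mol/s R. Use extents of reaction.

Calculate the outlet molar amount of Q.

784 mol/s

For R: n = n₀ − 1ξ → 422 = 530 − 1ξ, giving ξ = 108 mol/s.
Outlet amounts (n = n₀ + ν ξ):
  Q: 892 − 1(108) = 784
  R: 530 − 1(108) = 422
  M: 0 + 1(108) = 108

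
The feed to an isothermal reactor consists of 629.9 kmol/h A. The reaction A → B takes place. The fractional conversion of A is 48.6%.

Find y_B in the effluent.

0.486

A reacted = 0.486 × 629.9 = 306.1 kmol/h; ν_A = −1, so ξ = 306.1/1 = 306.1 kmol/h.
Outlet amounts (n = n₀ + ν ξ):
  A: 629.9 − 1(306.1) = 323.8
  B: 0 + 1(306.1) = 306.1
Total out = 629.9 kmol/h; y_B = 306.1 / 629.9 = 0.486.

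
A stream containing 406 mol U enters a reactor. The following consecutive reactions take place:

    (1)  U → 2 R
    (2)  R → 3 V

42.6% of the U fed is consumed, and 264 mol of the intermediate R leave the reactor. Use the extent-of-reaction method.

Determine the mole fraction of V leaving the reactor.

Conversion of U: U consumed = 1ξ₁ = 0.426 × 406 → ξ₁ = 173 mol.
R balance: n_R = 0 + 2ξ₁ − 1ξ₂ = 264 → ξ₂ = (2·173 − 264)/1 = 81.91 mol.
Outlet amounts (n = n₀ + Σ ν·ξ):
  U: 406 − 1(173) = 233
  R: 0 + 2(173) − 1(81.91) = 264
  V: 0 + 3(81.91) = 245.7
Total out = 742.8 mol; y_V = 245.7 / 742.8 = 0.3308.

0.331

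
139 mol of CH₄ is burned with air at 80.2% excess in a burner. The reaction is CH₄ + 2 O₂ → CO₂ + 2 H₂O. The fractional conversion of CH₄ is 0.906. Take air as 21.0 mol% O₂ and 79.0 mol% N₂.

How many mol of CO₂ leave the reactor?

Stoichiometric O₂ = 2 × 139 = 278 mol; O₂ fed = 278 × 1.802 = 501 mol.
N₂ fed = 501 × 79/21 = 1885 mol.
Fuel reacted = 0.906 × 139 → ξ = 125.9 mol.
Outlet (n = n₀ + ν ξ):
  CH₄: 139 − 1(125.9) = 13.07
  O₂: 501 − 2(125.9) = 249.1
  N₂: 1885 (inert)
  CO₂: 0 + 1(125.9) = 125.9
  H₂O: 0 + 2(125.9) = 251.9

126 mol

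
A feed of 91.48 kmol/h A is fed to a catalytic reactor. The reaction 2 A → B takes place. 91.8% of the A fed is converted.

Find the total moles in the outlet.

A reacted = 0.918 × 91.48 = 83.98 kmol/h; ν_A = −2, so ξ = 83.98/2 = 41.99 kmol/h.
Outlet amounts (n = n₀ + ν ξ):
  A: 91.48 − 2(41.99) = 7.501
  B: 0 + 1(41.99) = 41.99
Total out = 7.501 + 41.99 = 49.49 kmol/h.

49.5 kmol/h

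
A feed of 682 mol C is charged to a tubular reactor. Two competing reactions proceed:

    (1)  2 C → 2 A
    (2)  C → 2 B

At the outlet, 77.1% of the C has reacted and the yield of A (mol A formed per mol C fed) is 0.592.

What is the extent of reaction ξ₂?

Yield of A: 2ξ₁ / 682 = 0.592 → ξ₁ = 201.9 mol.
Conversion of C: 2ξ₁ + 1ξ₂ = 0.771 × 682 = 525.8 → ξ₂ = 122.1 mol.
Outlet amounts (n = n₀ + Σ ν·ξ):
  C: 682 − 2(201.9) − 1(122.1) = 156.2
  A: 0 + 2(201.9) = 403.7
  B: 0 + 2(122.1) = 244.2

ξ₂ = 122 mol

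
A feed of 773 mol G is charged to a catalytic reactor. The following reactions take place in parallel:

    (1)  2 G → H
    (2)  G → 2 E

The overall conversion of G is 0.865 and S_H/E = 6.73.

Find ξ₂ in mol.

ξ₂ = 23.9 mol

Conversion of G: G consumed = 0.865 × 773 = 668.6 mol = 2ξ₁ + 1ξ₂.
Selectivity: 1ξ₁ / (2ξ₂) = 6.73 → ξ₁ = 13.46 ξ₂.
Substitute: (2·13.46 + 1) ξ₂ = 668.6 → ξ₂ = 23.95 mol, ξ₁ = 322.3 mol.
Outlet amounts (n = n₀ + Σ ν·ξ):
  G: 773 − 2(322.3) − 1(23.95) = 104.4
  H: 0 + 1(322.3) = 322.3
  E: 0 + 2(23.95) = 47.9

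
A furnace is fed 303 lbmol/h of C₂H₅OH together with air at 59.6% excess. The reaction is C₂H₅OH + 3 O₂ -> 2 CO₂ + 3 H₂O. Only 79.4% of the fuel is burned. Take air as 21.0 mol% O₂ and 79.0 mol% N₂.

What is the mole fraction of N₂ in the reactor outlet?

0.732

Stoichiometric O₂ = 3 × 303 = 909 lbmol/h; O₂ fed = 909 × 1.596 = 1451 lbmol/h.
N₂ fed = 1451 × 79/21 = 5458 lbmol/h.
Fuel reacted = 0.794 × 303 → ξ = 240.6 lbmol/h.
Outlet (n = n₀ + ν ξ):
  C₂H₅OH: 303 − 1(240.6) = 62.42
  O₂: 1451 − 3(240.6) = 729
  N₂: 5458 (inert)
  CO₂: 0 + 2(240.6) = 481.2
  H₂O: 0 + 3(240.6) = 721.7
Total out = 7452 lbmol/h; y_N₂ = 5458 / 7452 = 0.7324.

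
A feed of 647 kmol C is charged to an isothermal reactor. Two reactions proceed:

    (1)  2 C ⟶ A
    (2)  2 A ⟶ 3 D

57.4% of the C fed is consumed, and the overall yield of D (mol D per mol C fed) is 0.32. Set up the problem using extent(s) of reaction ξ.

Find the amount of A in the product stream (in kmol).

47.7 kmol

Conversion of C: C consumed = 2ξ₁ = 0.574 × 647 → ξ₁ = 185.7 kmol.
Yield of D: 3ξ₂ / 647 = 0.32 → ξ₂ = 69.01 kmol.
Outlet amounts (n = n₀ + Σ ν·ξ):
  C: 647 − 2(185.7) = 275.6
  A: 0 + 1(185.7) − 2(69.01) = 47.66
  D: 0 + 3(69.01) = 207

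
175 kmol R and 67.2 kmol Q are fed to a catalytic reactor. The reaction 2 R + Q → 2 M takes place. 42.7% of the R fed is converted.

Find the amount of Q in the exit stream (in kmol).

29.8 kmol

R reacted = 0.427 × 175 = 74.72 kmol; ν_R = −2, so ξ = 74.72/2 = 37.36 kmol.
Outlet amounts (n = n₀ + ν ξ):
  R: 175 − 2(37.36) = 100.3
  Q: 67.2 − 1(37.36) = 29.84
  M: 0 + 2(37.36) = 74.72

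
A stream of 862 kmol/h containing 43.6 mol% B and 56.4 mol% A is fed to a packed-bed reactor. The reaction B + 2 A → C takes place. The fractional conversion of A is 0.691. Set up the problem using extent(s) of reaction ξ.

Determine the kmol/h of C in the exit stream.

168 kmol/h

A reacted = 0.691 × 486.2 = 335.9 kmol/h; ν_A = −2, so ξ = 335.9/2 = 168 kmol/h.
Outlet amounts (n = n₀ + ν ξ):
  B: 375.8 − 1(168) = 207.9
  A: 486.2 − 2(168) = 150.2
  C: 0 + 1(168) = 168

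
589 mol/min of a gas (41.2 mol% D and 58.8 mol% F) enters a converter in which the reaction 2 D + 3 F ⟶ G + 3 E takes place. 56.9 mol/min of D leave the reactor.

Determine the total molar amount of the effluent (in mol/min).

For D: n = n₀ − 2ξ → 56.9 = 242.7 − 2ξ, giving ξ = 92.88 mol/min.
Outlet amounts (n = n₀ + ν ξ):
  D: 242.7 − 2(92.88) = 56.9
  F: 346.3 − 3(92.88) = 67.68
  G: 0 + 1(92.88) = 92.88
  E: 0 + 3(92.88) = 278.7
Total out = 56.9 + 67.68 + 92.88 + 278.7 = 496.1 mol/min.

496 mol/min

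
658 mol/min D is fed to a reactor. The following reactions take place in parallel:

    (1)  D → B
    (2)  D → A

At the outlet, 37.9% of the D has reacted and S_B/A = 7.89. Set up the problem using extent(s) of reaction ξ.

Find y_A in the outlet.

Conversion of D: D consumed = 0.379 × 658 = 249.4 mol/min = 1ξ₁ + 1ξ₂.
Selectivity: 1ξ₁ / (1ξ₂) = 7.89 → ξ₁ = 7.89 ξ₂.
Substitute: (1·7.89 + 1) ξ₂ = 249.4 → ξ₂ = 28.05 mol/min, ξ₁ = 221.3 mol/min.
Outlet amounts (n = n₀ + Σ ν·ξ):
  D: 658 − 1(221.3) − 1(28.05) = 408.6
  B: 0 + 1(221.3) = 221.3
  A: 0 + 1(28.05) = 28.05
Total out = 658 mol/min; y_A = 28.05 / 658 = 0.04263.

0.0426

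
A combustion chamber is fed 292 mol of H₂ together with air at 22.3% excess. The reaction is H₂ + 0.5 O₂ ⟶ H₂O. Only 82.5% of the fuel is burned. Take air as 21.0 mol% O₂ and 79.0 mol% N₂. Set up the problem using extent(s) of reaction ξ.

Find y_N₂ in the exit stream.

Stoichiometric O₂ = 0.5 × 292 = 146 mol; O₂ fed = 146 × 1.223 = 178.6 mol.
N₂ fed = 178.6 × 79/21 = 671.7 mol.
Fuel reacted = 0.825 × 292 → ξ = 240.9 mol.
Outlet (n = n₀ + ν ξ):
  H₂: 292 − 1(240.9) = 51.1
  O₂: 178.6 − 0.5(240.9) = 58.11
  N₂: 671.7 (inert)
  H₂O: 0 + 1(240.9) = 240.9
Total out = 1022 mol; y_N₂ = 671.7 / 1022 = 0.6574.

0.657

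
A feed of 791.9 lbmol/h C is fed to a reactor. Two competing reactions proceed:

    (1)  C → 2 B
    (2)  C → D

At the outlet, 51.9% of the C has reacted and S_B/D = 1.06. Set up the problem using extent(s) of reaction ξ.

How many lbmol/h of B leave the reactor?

285 lbmol/h

Conversion of C: C consumed = 0.519 × 791.9 = 411 lbmol/h = 1ξ₁ + 1ξ₂.
Selectivity: 2ξ₁ / (1ξ₂) = 1.06 → ξ₁ = 0.53 ξ₂.
Substitute: (1·0.53 + 1) ξ₂ = 411 → ξ₂ = 268.6 lbmol/h, ξ₁ = 142.4 lbmol/h.
Outlet amounts (n = n₀ + Σ ν·ξ):
  C: 791.9 − 1(142.4) − 1(268.6) = 380.9
  B: 0 + 2(142.4) = 284.7
  D: 0 + 1(268.6) = 268.6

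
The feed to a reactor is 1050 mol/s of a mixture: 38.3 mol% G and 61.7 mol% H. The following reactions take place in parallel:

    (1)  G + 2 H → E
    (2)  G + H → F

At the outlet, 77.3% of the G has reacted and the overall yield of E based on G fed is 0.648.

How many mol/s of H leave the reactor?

76.4 mol/s

Yield of E: 1ξ₁ / 402.1 = 0.648 → ξ₁ = 260.6 mol/s.
Conversion of G: 1ξ₁ + 1ξ₂ = 0.773 × 402.1 = 310.9 → ξ₂ = 50.27 mol/s.
Outlet amounts (n = n₀ + Σ ν·ξ):
  G: 402.1 − 1(260.6) − 1(50.27) = 91.29
  H: 647.9 − 2(260.6) − 1(50.27) = 76.39
  E: 0 + 1(260.6) = 260.6
  F: 0 + 1(50.27) = 50.27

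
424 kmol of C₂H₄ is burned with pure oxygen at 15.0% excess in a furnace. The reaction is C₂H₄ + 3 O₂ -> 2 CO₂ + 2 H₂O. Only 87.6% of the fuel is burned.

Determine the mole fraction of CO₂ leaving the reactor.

Stoichiometric O₂ = 3 × 424 = 1272 kmol; O₂ fed = 1272 × 1.150 = 1463 kmol.
Fuel reacted = 0.876 × 424 → ξ = 371.4 kmol.
Outlet (n = n₀ + ν ξ):
  C₂H₄: 424 − 1(371.4) = 52.58
  O₂: 1463 − 3(371.4) = 348.5
  CO₂: 0 + 2(371.4) = 742.8
  H₂O: 0 + 2(371.4) = 742.8
Total out = 1887 kmol; y_CO₂ = 742.8 / 1887 = 0.3937.

0.394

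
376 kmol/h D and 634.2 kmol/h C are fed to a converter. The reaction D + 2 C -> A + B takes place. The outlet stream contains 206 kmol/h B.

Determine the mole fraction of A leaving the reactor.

For B: n = n₀ + 1ξ → 206 = 0 + 1ξ, giving ξ = 206 kmol/h.
Outlet amounts (n = n₀ + ν ξ):
  D: 376 − 1(206) = 170
  C: 634.2 − 2(206) = 222.2
  A: 0 + 1(206) = 206
  B: 0 + 1(206) = 206
Total out = 804.2 kmol/h; y_A = 206 / 804.2 = 0.2562.

0.256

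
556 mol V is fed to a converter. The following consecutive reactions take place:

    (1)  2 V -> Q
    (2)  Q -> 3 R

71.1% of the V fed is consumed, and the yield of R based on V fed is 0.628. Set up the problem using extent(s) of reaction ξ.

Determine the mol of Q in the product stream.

81.3 mol

Conversion of V: V consumed = 2ξ₁ = 0.711 × 556 → ξ₁ = 197.7 mol.
Yield of R: 3ξ₂ / 556 = 0.628 → ξ₂ = 116.4 mol.
Outlet amounts (n = n₀ + Σ ν·ξ):
  V: 556 − 2(197.7) = 160.7
  Q: 0 + 1(197.7) − 1(116.4) = 81.27
  R: 0 + 3(116.4) = 349.2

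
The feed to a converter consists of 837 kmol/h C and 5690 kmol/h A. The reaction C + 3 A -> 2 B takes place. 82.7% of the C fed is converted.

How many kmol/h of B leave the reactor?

C reacted = 0.827 × 837 = 692.2 kmol/h; ν_C = −1, so ξ = 692.2/1 = 692.2 kmol/h.
Outlet amounts (n = n₀ + ν ξ):
  C: 837 − 1(692.2) = 144.8
  A: 5690 − 3(692.2) = 3613
  B: 0 + 2(692.2) = 1384

1380 kmol/h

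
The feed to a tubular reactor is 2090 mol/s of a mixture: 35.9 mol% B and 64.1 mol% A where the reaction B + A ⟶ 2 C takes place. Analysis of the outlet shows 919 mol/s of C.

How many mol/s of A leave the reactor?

880 mol/s

For C: n = n₀ + 2ξ → 919 = 0 + 2ξ, giving ξ = 459.5 mol/s.
Outlet amounts (n = n₀ + ν ξ):
  B: 750.3 − 1(459.5) = 290.8
  A: 1340 − 1(459.5) = 880.2
  C: 0 + 2(459.5) = 919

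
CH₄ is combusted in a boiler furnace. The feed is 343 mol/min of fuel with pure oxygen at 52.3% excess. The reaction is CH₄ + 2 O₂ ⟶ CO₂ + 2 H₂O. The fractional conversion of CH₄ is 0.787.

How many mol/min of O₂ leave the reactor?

505 mol/min

Stoichiometric O₂ = 2 × 343 = 686 mol/min; O₂ fed = 686 × 1.523 = 1045 mol/min.
Fuel reacted = 0.787 × 343 → ξ = 269.9 mol/min.
Outlet (n = n₀ + ν ξ):
  CH₄: 343 − 1(269.9) = 73.06
  O₂: 1045 − 2(269.9) = 504.9
  CO₂: 0 + 1(269.9) = 269.9
  H₂O: 0 + 2(269.9) = 539.9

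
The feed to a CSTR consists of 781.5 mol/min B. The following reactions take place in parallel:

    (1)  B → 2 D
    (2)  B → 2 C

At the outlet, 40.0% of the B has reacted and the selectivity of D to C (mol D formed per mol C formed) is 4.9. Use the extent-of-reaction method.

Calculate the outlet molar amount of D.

Conversion of B: B consumed = 0.4 × 781.5 = 312.6 mol/min = 1ξ₁ + 1ξ₂.
Selectivity: 2ξ₁ / (2ξ₂) = 4.9 → ξ₁ = 4.9 ξ₂.
Substitute: (1·4.9 + 1) ξ₂ = 312.6 → ξ₂ = 52.98 mol/min, ξ₁ = 259.6 mol/min.
Outlet amounts (n = n₀ + Σ ν·ξ):
  B: 781.5 − 1(259.6) − 1(52.98) = 468.9
  D: 0 + 2(259.6) = 519.2
  C: 0 + 2(52.98) = 106

519 mol/min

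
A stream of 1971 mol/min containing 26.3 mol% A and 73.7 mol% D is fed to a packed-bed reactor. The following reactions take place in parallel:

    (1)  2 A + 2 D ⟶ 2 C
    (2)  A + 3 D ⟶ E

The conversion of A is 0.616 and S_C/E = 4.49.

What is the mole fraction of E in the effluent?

0.0379

Conversion of A: A consumed = 0.616 × 518.4 = 319.3 mol/min = 2ξ₁ + 1ξ₂.
Selectivity: 2ξ₁ / (1ξ₂) = 4.49 → ξ₁ = 2.245 ξ₂.
Substitute: (2·2.245 + 1) ξ₂ = 319.3 → ξ₂ = 58.16 mol/min, ξ₁ = 130.6 mol/min.
Outlet amounts (n = n₀ + Σ ν·ξ):
  A: 518.4 − 2(130.6) − 1(58.16) = 199.1
  D: 1453 − 2(130.6) − 3(58.16) = 1017
  C: 0 + 2(130.6) = 261.2
  E: 0 + 1(58.16) = 58.16
Total out = 1535 mol/min; y_E = 58.16 / 1535 = 0.03788.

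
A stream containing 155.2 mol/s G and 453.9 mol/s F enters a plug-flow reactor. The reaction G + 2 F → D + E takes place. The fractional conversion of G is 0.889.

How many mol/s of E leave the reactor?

G reacted = 0.889 × 155.2 = 138 mol/s; ν_G = −1, so ξ = 138/1 = 138 mol/s.
Outlet amounts (n = n₀ + ν ξ):
  G: 155.2 − 1(138) = 17.23
  F: 453.9 − 2(138) = 178
  D: 0 + 1(138) = 138
  E: 0 + 1(138) = 138

138 mol/s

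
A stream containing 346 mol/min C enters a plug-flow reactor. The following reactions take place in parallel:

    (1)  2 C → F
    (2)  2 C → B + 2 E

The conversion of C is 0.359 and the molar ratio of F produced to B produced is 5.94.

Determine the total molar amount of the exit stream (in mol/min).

302 mol/min

Conversion of C: C consumed = 0.359 × 346 = 124.2 mol/min = 2ξ₁ + 2ξ₂.
Selectivity: 1ξ₁ / (1ξ₂) = 5.94 → ξ₁ = 5.94 ξ₂.
Substitute: (2·5.94 + 2) ξ₂ = 124.2 → ξ₂ = 8.949 mol/min, ξ₁ = 53.16 mol/min.
Outlet amounts (n = n₀ + Σ ν·ξ):
  C: 346 − 2(53.16) − 2(8.949) = 221.8
  F: 0 + 1(53.16) = 53.16
  B: 0 + 1(8.949) = 8.949
  E: 0 + 2(8.949) = 17.9
Total out = 221.8 + 53.16 + 8.949 + 17.9 = 301.8 mol/min.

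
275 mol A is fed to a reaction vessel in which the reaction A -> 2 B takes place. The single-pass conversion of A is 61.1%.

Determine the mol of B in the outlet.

336 mol

A reacted = 0.611 × 275 = 168 mol; ν_A = −1, so ξ = 168/1 = 168 mol.
Outlet amounts (n = n₀ + ν ξ):
  A: 275 − 1(168) = 107
  B: 0 + 2(168) = 336.1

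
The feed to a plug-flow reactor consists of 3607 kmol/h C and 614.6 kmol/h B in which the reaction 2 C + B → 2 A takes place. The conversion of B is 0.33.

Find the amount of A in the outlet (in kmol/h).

B reacted = 0.33 × 614.6 = 202.8 kmol/h; ν_B = −1, so ξ = 202.8/1 = 202.8 kmol/h.
Outlet amounts (n = n₀ + ν ξ):
  C: 3607 − 2(202.8) = 3201
  B: 614.6 − 1(202.8) = 411.8
  A: 0 + 2(202.8) = 405.6

406 kmol/h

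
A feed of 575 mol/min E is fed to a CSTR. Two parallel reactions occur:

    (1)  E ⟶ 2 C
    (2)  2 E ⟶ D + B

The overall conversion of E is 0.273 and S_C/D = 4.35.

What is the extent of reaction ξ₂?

Conversion of E: E consumed = 0.273 × 575 = 157 mol/min = 1ξ₁ + 2ξ₂.
Selectivity: 2ξ₁ / (1ξ₂) = 4.35 → ξ₁ = 2.175 ξ₂.
Substitute: (1·2.175 + 2) ξ₂ = 157 → ξ₂ = 37.6 mol/min, ξ₁ = 81.78 mol/min.
Outlet amounts (n = n₀ + Σ ν·ξ):
  E: 575 − 1(81.78) − 2(37.6) = 418
  C: 0 + 2(81.78) = 163.6
  D: 0 + 1(37.6) = 37.6
  B: 0 + 1(37.6) = 37.6

ξ₂ = 37.6 mol/min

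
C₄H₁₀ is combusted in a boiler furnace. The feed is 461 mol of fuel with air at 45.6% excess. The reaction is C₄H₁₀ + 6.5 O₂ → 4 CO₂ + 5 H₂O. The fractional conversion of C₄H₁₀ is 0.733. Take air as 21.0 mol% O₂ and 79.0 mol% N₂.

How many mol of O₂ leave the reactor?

2170 mol

Stoichiometric O₂ = 6.5 × 461 = 2996 mol; O₂ fed = 2996 × 1.456 = 4363 mol.
N₂ fed = 4363 × 79/21 = 16410 mol.
Fuel reacted = 0.733 × 461 → ξ = 337.9 mol.
Outlet (n = n₀ + ν ξ):
  C₄H₁₀: 461 − 1(337.9) = 123.1
  O₂: 4363 − 6.5(337.9) = 2166
  N₂: 16410 (inert)
  CO₂: 0 + 4(337.9) = 1352
  H₂O: 0 + 5(337.9) = 1690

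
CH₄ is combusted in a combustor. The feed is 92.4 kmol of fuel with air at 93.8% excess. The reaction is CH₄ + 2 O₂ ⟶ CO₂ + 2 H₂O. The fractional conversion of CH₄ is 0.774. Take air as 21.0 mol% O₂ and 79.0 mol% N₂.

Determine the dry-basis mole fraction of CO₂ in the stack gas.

Stoichiometric O₂ = 2 × 92.4 = 184.8 kmol; O₂ fed = 184.8 × 1.938 = 358.1 kmol.
N₂ fed = 358.1 × 79/21 = 1347 kmol.
Fuel reacted = 0.774 × 92.4 → ξ = 71.52 kmol.
Outlet (n = n₀ + ν ξ):
  CH₄: 92.4 − 1(71.52) = 20.88
  O₂: 358.1 − 2(71.52) = 215.1
  N₂: 1347 (inert)
  CO₂: 0 + 1(71.52) = 71.52
  H₂O: 0 + 2(71.52) = 143
Dry total = 1655 kmol; y_CO₂ (dry) = 71.52 / 1655 = 0.04322.

0.0432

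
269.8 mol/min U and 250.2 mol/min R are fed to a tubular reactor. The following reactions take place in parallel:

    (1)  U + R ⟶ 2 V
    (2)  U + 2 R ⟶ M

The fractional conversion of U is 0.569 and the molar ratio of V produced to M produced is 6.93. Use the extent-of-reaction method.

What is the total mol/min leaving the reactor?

451 mol/min

Conversion of U: U consumed = 0.569 × 269.8 = 153.5 mol/min = 1ξ₁ + 1ξ₂.
Selectivity: 2ξ₁ / (1ξ₂) = 6.93 → ξ₁ = 3.465 ξ₂.
Substitute: (1·3.465 + 1) ξ₂ = 153.5 → ξ₂ = 34.38 mol/min, ξ₁ = 119.1 mol/min.
Outlet amounts (n = n₀ + Σ ν·ξ):
  U: 269.8 − 1(119.1) − 1(34.38) = 116.3
  R: 250.2 − 1(119.1) − 2(34.38) = 62.3
  V: 0 + 2(119.1) = 238.3
  M: 0 + 1(34.38) = 34.38
Total out = 116.3 + 62.3 + 238.3 + 34.38 = 451.2 mol/min.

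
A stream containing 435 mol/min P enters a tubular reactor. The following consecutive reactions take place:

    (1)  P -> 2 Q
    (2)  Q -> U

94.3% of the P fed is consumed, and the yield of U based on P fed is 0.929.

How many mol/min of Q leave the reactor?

Conversion of P: P consumed = 1ξ₁ = 0.943 × 435 → ξ₁ = 410.2 mol/min.
Yield of U: 1ξ₂ / 435 = 0.929 → ξ₂ = 404.1 mol/min.
Outlet amounts (n = n₀ + Σ ν·ξ):
  P: 435 − 1(410.2) = 24.8
  Q: 0 + 2(410.2) − 1(404.1) = 416.3
  U: 0 + 1(404.1) = 404.1

416 mol/min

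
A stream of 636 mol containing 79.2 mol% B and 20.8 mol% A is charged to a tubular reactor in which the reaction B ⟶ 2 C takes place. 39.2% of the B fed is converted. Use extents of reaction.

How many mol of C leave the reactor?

B reacted = 0.392 × 503.7 = 197.5 mol; ν_B = −1, so ξ = 197.5/1 = 197.5 mol.
Outlet amounts (n = n₀ + ν ξ):
  B: 503.7 − 1(197.5) = 306.3
  C: 0 + 2(197.5) = 394.9
  A: 132.3 (inert)

395 mol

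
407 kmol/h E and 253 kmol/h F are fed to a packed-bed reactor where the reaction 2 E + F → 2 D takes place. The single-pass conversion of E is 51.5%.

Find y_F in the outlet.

0.267

E reacted = 0.515 × 407 = 209.6 kmol/h; ν_E = −2, so ξ = 209.6/2 = 104.8 kmol/h.
Outlet amounts (n = n₀ + ν ξ):
  E: 407 − 2(104.8) = 197.4
  F: 253 − 1(104.8) = 148.2
  D: 0 + 2(104.8) = 209.6
Total out = 555.2 kmol/h; y_F = 148.2 / 555.2 = 0.2669.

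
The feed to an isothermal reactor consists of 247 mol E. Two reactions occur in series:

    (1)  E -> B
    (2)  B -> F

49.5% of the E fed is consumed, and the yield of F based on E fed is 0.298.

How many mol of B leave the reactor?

48.7 mol

Conversion of E: E consumed = 1ξ₁ = 0.495 × 247 → ξ₁ = 122.3 mol.
Yield of F: 1ξ₂ / 247 = 0.298 → ξ₂ = 73.61 mol.
Outlet amounts (n = n₀ + Σ ν·ξ):
  E: 247 − 1(122.3) = 124.7
  B: 0 + 1(122.3) − 1(73.61) = 48.66
  F: 0 + 1(73.61) = 73.61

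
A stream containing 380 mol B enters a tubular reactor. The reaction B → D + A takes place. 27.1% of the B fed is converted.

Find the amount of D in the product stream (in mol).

B reacted = 0.271 × 380 = 103 mol; ν_B = −1, so ξ = 103/1 = 103 mol.
Outlet amounts (n = n₀ + ν ξ):
  B: 380 − 1(103) = 277
  D: 0 + 1(103) = 103
  A: 0 + 1(103) = 103

103 mol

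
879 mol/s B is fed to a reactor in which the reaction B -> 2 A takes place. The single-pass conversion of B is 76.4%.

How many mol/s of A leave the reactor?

1340 mol/s

B reacted = 0.764 × 879 = 671.6 mol/s; ν_B = −1, so ξ = 671.6/1 = 671.6 mol/s.
Outlet amounts (n = n₀ + ν ξ):
  B: 879 − 1(671.6) = 207.4
  A: 0 + 2(671.6) = 1343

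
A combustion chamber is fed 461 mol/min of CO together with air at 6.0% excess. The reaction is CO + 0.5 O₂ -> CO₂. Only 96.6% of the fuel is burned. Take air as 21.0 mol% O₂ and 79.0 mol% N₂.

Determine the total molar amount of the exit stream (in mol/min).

1400 mol/min

Stoichiometric O₂ = 0.5 × 461 = 230.5 mol/min; O₂ fed = 230.5 × 1.060 = 244.3 mol/min.
N₂ fed = 244.3 × 79/21 = 919.1 mol/min.
Fuel reacted = 0.966 × 461 → ξ = 445.3 mol/min.
Outlet (n = n₀ + ν ξ):
  CO: 461 − 1(445.3) = 15.67
  O₂: 244.3 − 0.5(445.3) = 21.67
  N₂: 919.1 (inert)
  CO₂: 0 + 1(445.3) = 445.3
Total out = 15.67 + 21.67 + 919.1 + 445.3 = 1402 mol/min.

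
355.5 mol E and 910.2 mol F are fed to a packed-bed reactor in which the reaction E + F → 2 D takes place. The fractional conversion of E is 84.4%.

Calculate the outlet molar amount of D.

600 mol

E reacted = 0.844 × 355.5 = 300 mol; ν_E = −1, so ξ = 300/1 = 300 mol.
Outlet amounts (n = n₀ + ν ξ):
  E: 355.5 − 1(300) = 55.46
  F: 910.2 − 1(300) = 610.2
  D: 0 + 2(300) = 600.1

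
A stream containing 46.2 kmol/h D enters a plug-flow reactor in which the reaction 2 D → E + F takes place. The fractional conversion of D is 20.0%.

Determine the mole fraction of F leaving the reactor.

D reacted = 0.2 × 46.2 = 9.24 kmol/h; ν_D = −2, so ξ = 9.24/2 = 4.62 kmol/h.
Outlet amounts (n = n₀ + ν ξ):
  D: 46.2 − 2(4.62) = 36.96
  E: 0 + 1(4.62) = 4.62
  F: 0 + 1(4.62) = 4.62
Total out = 46.2 kmol/h; y_F = 4.62 / 46.2 = 0.1.

0.1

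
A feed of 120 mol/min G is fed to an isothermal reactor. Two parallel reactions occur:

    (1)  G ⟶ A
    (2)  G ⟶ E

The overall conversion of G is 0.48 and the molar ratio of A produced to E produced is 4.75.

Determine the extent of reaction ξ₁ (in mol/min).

Conversion of G: G consumed = 0.48 × 120 = 57.6 mol/min = 1ξ₁ + 1ξ₂.
Selectivity: 1ξ₁ / (1ξ₂) = 4.75 → ξ₁ = 4.75 ξ₂.
Substitute: (1·4.75 + 1) ξ₂ = 57.6 → ξ₂ = 10.02 mol/min, ξ₁ = 47.58 mol/min.
Outlet amounts (n = n₀ + Σ ν·ξ):
  G: 120 − 1(47.58) − 1(10.02) = 62.4
  A: 0 + 1(47.58) = 47.58
  E: 0 + 1(10.02) = 10.02

ξ₁ = 47.6 mol/min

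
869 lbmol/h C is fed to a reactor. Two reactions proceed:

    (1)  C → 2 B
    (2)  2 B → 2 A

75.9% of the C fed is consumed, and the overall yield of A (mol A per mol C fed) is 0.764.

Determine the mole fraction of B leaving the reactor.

0.429

Conversion of C: C consumed = 1ξ₁ = 0.759 × 869 → ξ₁ = 659.6 lbmol/h.
Yield of A: 2ξ₂ / 869 = 0.764 → ξ₂ = 332 lbmol/h.
Outlet amounts (n = n₀ + Σ ν·ξ):
  C: 869 − 1(659.6) = 209.4
  B: 0 + 2(659.6) − 2(332) = 655.2
  A: 0 + 2(332) = 663.9
Total out = 1529 lbmol/h; y_B = 655.2 / 1529 = 0.4287.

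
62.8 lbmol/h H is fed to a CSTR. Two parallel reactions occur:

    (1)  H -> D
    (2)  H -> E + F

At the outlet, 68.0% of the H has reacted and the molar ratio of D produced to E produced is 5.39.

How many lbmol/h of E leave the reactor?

6.68 lbmol/h

Conversion of H: H consumed = 0.68 × 62.8 = 42.7 lbmol/h = 1ξ₁ + 1ξ₂.
Selectivity: 1ξ₁ / (1ξ₂) = 5.39 → ξ₁ = 5.39 ξ₂.
Substitute: (1·5.39 + 1) ξ₂ = 42.7 → ξ₂ = 6.683 lbmol/h, ξ₁ = 36.02 lbmol/h.
Outlet amounts (n = n₀ + Σ ν·ξ):
  H: 62.8 − 1(36.02) − 1(6.683) = 20.1
  D: 0 + 1(36.02) = 36.02
  E: 0 + 1(6.683) = 6.683
  F: 0 + 1(6.683) = 6.683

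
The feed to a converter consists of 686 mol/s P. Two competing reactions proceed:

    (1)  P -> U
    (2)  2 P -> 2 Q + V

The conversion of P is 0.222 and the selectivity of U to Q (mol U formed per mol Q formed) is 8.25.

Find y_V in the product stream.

0.0119

Conversion of P: P consumed = 0.222 × 686 = 152.3 mol/s = 1ξ₁ + 2ξ₂.
Selectivity: 1ξ₁ / (2ξ₂) = 8.25 → ξ₁ = 16.5 ξ₂.
Substitute: (1·16.5 + 2) ξ₂ = 152.3 → ξ₂ = 8.232 mol/s, ξ₁ = 135.8 mol/s.
Outlet amounts (n = n₀ + Σ ν·ξ):
  P: 686 − 1(135.8) − 2(8.232) = 533.7
  U: 0 + 1(135.8) = 135.8
  Q: 0 + 2(8.232) = 16.46
  V: 0 + 1(8.232) = 8.232
Total out = 694.2 mol/s; y_V = 8.232 / 694.2 = 0.01186.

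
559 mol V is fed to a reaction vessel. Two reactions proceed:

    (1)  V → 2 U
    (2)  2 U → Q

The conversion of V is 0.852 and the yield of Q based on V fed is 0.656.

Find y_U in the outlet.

Conversion of V: V consumed = 1ξ₁ = 0.852 × 559 → ξ₁ = 476.3 mol.
Yield of Q: 1ξ₂ / 559 = 0.656 → ξ₂ = 366.7 mol.
Outlet amounts (n = n₀ + Σ ν·ξ):
  V: 559 − 1(476.3) = 82.73
  U: 0 + 2(476.3) − 2(366.7) = 219.1
  Q: 0 + 1(366.7) = 366.7
Total out = 668.6 mol; y_U = 219.1 / 668.6 = 0.3278.

0.328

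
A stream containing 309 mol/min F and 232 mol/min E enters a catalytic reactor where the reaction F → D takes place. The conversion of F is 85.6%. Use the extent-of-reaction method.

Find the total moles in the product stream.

F reacted = 0.856 × 309 = 264.5 mol/min; ν_F = −1, so ξ = 264.5/1 = 264.5 mol/min.
Outlet amounts (n = n₀ + ν ξ):
  F: 309 − 1(264.5) = 44.5
  D: 0 + 1(264.5) = 264.5
  E: 232 (inert)
Total out = 44.5 + 264.5 + 232 = 541 mol/min.

541 mol/min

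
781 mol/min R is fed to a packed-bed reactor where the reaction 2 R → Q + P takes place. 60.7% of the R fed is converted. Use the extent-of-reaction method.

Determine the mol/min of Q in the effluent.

R reacted = 0.607 × 781 = 474.1 mol/min; ν_R = −2, so ξ = 474.1/2 = 237 mol/min.
Outlet amounts (n = n₀ + ν ξ):
  R: 781 − 2(237) = 306.9
  Q: 0 + 1(237) = 237
  P: 0 + 1(237) = 237

237 mol/min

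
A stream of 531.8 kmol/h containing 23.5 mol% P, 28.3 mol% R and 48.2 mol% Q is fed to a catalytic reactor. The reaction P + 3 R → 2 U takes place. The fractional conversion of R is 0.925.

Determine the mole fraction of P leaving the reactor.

R reacted = 0.925 × 150.5 = 139.2 kmol/h; ν_R = −3, so ξ = 139.2/3 = 46.4 kmol/h.
Outlet amounts (n = n₀ + ν ξ):
  P: 125 − 1(46.4) = 78.57
  R: 150.5 − 3(46.4) = 11.29
  U: 0 + 2(46.4) = 92.81
  Q: 256.3 (inert)
Total out = 439 kmol/h; y_P = 78.57 / 439 = 0.179.

0.179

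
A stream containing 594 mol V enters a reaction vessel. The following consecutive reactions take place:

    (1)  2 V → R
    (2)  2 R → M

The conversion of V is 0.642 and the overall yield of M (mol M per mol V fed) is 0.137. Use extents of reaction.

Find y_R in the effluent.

0.0867

Conversion of V: V consumed = 2ξ₁ = 0.642 × 594 → ξ₁ = 190.7 mol.
Yield of M: 1ξ₂ / 594 = 0.137 → ξ₂ = 81.38 mol.
Outlet amounts (n = n₀ + Σ ν·ξ):
  V: 594 − 2(190.7) = 212.7
  R: 0 + 1(190.7) − 2(81.38) = 27.92
  M: 0 + 1(81.38) = 81.38
Total out = 321.9 mol; y_R = 27.92 / 321.9 = 0.08672.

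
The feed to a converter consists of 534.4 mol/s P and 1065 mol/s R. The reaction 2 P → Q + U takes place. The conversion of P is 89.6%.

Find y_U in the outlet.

0.15

P reacted = 0.896 × 534.4 = 478.8 mol/s; ν_P = −2, so ξ = 478.8/2 = 239.4 mol/s.
Outlet amounts (n = n₀ + ν ξ):
  P: 534.4 − 2(239.4) = 55.58
  Q: 0 + 1(239.4) = 239.4
  U: 0 + 1(239.4) = 239.4
  R: 1065 (inert)
Total out = 1599 mol/s; y_U = 239.4 / 1599 = 0.1497.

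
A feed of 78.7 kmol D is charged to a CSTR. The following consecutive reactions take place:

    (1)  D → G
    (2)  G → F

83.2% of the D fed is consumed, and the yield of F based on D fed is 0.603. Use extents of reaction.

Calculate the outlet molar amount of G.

18 kmol

Conversion of D: D consumed = 1ξ₁ = 0.832 × 78.7 → ξ₁ = 65.48 kmol.
Yield of F: 1ξ₂ / 78.7 = 0.603 → ξ₂ = 47.46 kmol.
Outlet amounts (n = n₀ + Σ ν·ξ):
  D: 78.7 − 1(65.48) = 13.22
  G: 0 + 1(65.48) − 1(47.46) = 18.02
  F: 0 + 1(47.46) = 47.46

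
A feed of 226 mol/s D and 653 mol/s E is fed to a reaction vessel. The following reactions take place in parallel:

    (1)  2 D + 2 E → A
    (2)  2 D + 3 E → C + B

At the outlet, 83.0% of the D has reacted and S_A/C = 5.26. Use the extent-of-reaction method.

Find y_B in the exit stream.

0.0251

Conversion of D: D consumed = 0.83 × 226 = 187.6 mol/s = 2ξ₁ + 2ξ₂.
Selectivity: 1ξ₁ / (1ξ₂) = 5.26 → ξ₁ = 5.26 ξ₂.
Substitute: (2·5.26 + 2) ξ₂ = 187.6 → ξ₂ = 14.98 mol/s, ξ₁ = 78.81 mol/s.
Outlet amounts (n = n₀ + Σ ν·ξ):
  D: 226 − 2(78.81) − 2(14.98) = 38.42
  E: 653 − 2(78.81) − 3(14.98) = 450.4
  A: 0 + 1(78.81) = 78.81
  C: 0 + 1(14.98) = 14.98
  B: 0 + 1(14.98) = 14.98
Total out = 597.6 mol/s; y_B = 14.98 / 597.6 = 0.02507.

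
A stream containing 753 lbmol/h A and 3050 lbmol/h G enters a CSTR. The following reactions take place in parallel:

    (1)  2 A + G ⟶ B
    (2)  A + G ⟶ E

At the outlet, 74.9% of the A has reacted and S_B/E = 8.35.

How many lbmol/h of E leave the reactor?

Conversion of A: A consumed = 0.749 × 753 = 564 lbmol/h = 2ξ₁ + 1ξ₂.
Selectivity: 1ξ₁ / (1ξ₂) = 8.35 → ξ₁ = 8.35 ξ₂.
Substitute: (2·8.35 + 1) ξ₂ = 564 → ξ₂ = 31.86 lbmol/h, ξ₁ = 266.1 lbmol/h.
Outlet amounts (n = n₀ + Σ ν·ξ):
  A: 753 − 2(266.1) − 1(31.86) = 189
  G: 3050 − 1(266.1) − 1(31.86) = 2752
  B: 0 + 1(266.1) = 266.1
  E: 0 + 1(31.86) = 31.86

31.9 lbmol/h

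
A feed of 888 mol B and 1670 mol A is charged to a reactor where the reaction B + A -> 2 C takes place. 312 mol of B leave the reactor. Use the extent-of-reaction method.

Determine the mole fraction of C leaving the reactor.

0.45

For B: n = n₀ − 1ξ → 312 = 888 − 1ξ, giving ξ = 576 mol.
Outlet amounts (n = n₀ + ν ξ):
  B: 888 − 1(576) = 312
  A: 1670 − 1(576) = 1094
  C: 0 + 2(576) = 1152
Total out = 2558 mol; y_C = 1152 / 2558 = 0.4504.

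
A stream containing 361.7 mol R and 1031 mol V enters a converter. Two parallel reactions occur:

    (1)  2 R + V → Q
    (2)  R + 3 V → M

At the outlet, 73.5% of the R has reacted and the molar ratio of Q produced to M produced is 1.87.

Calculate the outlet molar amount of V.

Conversion of R: R consumed = 0.735 × 361.7 = 265.8 mol = 2ξ₁ + 1ξ₂.
Selectivity: 1ξ₁ / (1ξ₂) = 1.87 → ξ₁ = 1.87 ξ₂.
Substitute: (2·1.87 + 1) ξ₂ = 265.8 → ξ₂ = 56.09 mol, ξ₁ = 104.9 mol.
Outlet amounts (n = n₀ + Σ ν·ξ):
  R: 361.7 − 2(104.9) − 1(56.09) = 95.85
  V: 1031 − 1(104.9) − 3(56.09) = 757.9
  Q: 0 + 1(104.9) = 104.9
  M: 0 + 1(56.09) = 56.09

758 mol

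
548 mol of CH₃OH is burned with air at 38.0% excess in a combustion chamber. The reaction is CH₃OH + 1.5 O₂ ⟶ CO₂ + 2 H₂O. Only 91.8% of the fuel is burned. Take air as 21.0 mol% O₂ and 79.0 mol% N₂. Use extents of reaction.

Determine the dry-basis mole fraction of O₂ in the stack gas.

Stoichiometric O₂ = 1.5 × 548 = 822 mol; O₂ fed = 822 × 1.380 = 1134 mol.
N₂ fed = 1134 × 79/21 = 4267 mol.
Fuel reacted = 0.918 × 548 → ξ = 503.1 mol.
Outlet (n = n₀ + ν ξ):
  CH₃OH: 548 − 1(503.1) = 44.94
  O₂: 1134 − 1.5(503.1) = 379.8
  N₂: 4267 (inert)
  CO₂: 0 + 1(503.1) = 503.1
  H₂O: 0 + 2(503.1) = 1006
Dry total = 5195 mol; y_O₂ (dry) = 379.8 / 5195 = 0.0731.

0.0731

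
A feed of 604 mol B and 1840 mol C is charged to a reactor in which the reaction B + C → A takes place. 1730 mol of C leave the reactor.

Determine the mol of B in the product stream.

For C: n = n₀ − 1ξ → 1730 = 1840 − 1ξ, giving ξ = 110 mol.
Outlet amounts (n = n₀ + ν ξ):
  B: 604 − 1(110) = 494
  C: 1840 − 1(110) = 1730
  A: 0 + 1(110) = 110

494 mol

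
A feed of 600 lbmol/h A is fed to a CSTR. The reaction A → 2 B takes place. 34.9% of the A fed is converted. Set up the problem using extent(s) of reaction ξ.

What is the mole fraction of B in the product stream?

0.517

A reacted = 0.349 × 600 = 209.4 lbmol/h; ν_A = −1, so ξ = 209.4/1 = 209.4 lbmol/h.
Outlet amounts (n = n₀ + ν ξ):
  A: 600 − 1(209.4) = 390.6
  B: 0 + 2(209.4) = 418.8
Total out = 809.4 lbmol/h; y_B = 418.8 / 809.4 = 0.5174.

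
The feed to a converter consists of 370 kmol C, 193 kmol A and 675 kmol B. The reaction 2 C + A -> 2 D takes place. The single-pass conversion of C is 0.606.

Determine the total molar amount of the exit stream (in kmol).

1130 kmol

C reacted = 0.606 × 370 = 224.2 kmol; ν_C = −2, so ξ = 224.2/2 = 112.1 kmol.
Outlet amounts (n = n₀ + ν ξ):
  C: 370 − 2(112.1) = 145.8
  A: 193 − 1(112.1) = 80.89
  D: 0 + 2(112.1) = 224.2
  B: 675 (inert)
Total out = 145.8 + 80.89 + 224.2 + 675 = 1126 kmol.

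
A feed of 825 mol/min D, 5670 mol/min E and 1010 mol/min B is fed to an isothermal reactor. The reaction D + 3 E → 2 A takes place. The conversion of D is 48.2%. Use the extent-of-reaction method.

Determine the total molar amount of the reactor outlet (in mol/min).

D reacted = 0.482 × 825 = 397.6 mol/min; ν_D = −1, so ξ = 397.6/1 = 397.6 mol/min.
Outlet amounts (n = n₀ + ν ξ):
  D: 825 − 1(397.6) = 427.4
  E: 5670 − 3(397.6) = 4477
  A: 0 + 2(397.6) = 795.3
  B: 1010 (inert)
Total out = 427.4 + 4477 + 795.3 + 1010 = 6710 mol/min.

6710 mol/min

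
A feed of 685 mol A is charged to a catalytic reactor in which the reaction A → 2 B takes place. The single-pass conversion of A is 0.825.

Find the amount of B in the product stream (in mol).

A reacted = 0.825 × 685 = 565.1 mol; ν_A = −1, so ξ = 565.1/1 = 565.1 mol.
Outlet amounts (n = n₀ + ν ξ):
  A: 685 − 1(565.1) = 119.9
  B: 0 + 2(565.1) = 1130

1130 mol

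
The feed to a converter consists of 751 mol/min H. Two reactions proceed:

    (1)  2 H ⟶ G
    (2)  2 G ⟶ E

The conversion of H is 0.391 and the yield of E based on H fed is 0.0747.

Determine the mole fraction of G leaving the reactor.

Conversion of H: H consumed = 2ξ₁ = 0.391 × 751 → ξ₁ = 146.8 mol/min.
Yield of E: 1ξ₂ / 751 = 0.0747 → ξ₂ = 56.1 mol/min.
Outlet amounts (n = n₀ + Σ ν·ξ):
  H: 751 − 2(146.8) = 457.4
  G: 0 + 1(146.8) − 2(56.1) = 34.62
  E: 0 + 1(56.1) = 56.1
Total out = 548.1 mol/min; y_G = 34.62 / 548.1 = 0.06317.

0.0632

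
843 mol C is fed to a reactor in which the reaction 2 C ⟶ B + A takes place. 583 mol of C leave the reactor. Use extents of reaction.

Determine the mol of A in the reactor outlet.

130 mol

For C: n = n₀ − 2ξ → 583 = 843 − 2ξ, giving ξ = 130 mol.
Outlet amounts (n = n₀ + ν ξ):
  C: 843 − 2(130) = 583
  B: 0 + 1(130) = 130
  A: 0 + 1(130) = 130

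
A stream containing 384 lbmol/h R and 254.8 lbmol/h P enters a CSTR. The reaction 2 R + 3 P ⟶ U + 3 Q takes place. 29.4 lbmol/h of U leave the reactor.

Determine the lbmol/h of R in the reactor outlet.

For U: n = n₀ + 1ξ → 29.4 = 0 + 1ξ, giving ξ = 29.4 lbmol/h.
Outlet amounts (n = n₀ + ν ξ):
  R: 384 − 2(29.4) = 325.2
  P: 254.8 − 3(29.4) = 166.6
  U: 0 + 1(29.4) = 29.4
  Q: 0 + 3(29.4) = 88.2

325 lbmol/h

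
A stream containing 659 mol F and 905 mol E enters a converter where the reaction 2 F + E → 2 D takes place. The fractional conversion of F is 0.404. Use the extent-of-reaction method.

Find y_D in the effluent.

F reacted = 0.404 × 659 = 266.2 mol; ν_F = −2, so ξ = 266.2/2 = 133.1 mol.
Outlet amounts (n = n₀ + ν ξ):
  F: 659 − 2(133.1) = 392.8
  E: 905 − 1(133.1) = 771.9
  D: 0 + 2(133.1) = 266.2
Total out = 1431 mol; y_D = 266.2 / 1431 = 0.1861.

0.186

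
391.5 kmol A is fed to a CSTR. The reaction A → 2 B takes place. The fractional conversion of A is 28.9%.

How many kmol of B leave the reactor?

226 kmol

A reacted = 0.289 × 391.5 = 113.1 kmol; ν_A = −1, so ξ = 113.1/1 = 113.1 kmol.
Outlet amounts (n = n₀ + ν ξ):
  A: 391.5 − 1(113.1) = 278.4
  B: 0 + 2(113.1) = 226.3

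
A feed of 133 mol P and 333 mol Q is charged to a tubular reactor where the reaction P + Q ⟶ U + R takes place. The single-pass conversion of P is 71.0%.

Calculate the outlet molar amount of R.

P reacted = 0.71 × 133 = 94.43 mol; ν_P = −1, so ξ = 94.43/1 = 94.43 mol.
Outlet amounts (n = n₀ + ν ξ):
  P: 133 − 1(94.43) = 38.57
  Q: 333 − 1(94.43) = 238.6
  U: 0 + 1(94.43) = 94.43
  R: 0 + 1(94.43) = 94.43

94.4 mol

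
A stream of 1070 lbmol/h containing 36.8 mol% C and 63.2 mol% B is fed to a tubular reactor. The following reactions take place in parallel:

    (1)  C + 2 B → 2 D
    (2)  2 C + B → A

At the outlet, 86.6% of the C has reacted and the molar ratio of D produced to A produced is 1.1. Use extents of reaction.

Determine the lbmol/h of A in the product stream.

Conversion of C: C consumed = 0.866 × 393.8 = 341 lbmol/h = 1ξ₁ + 2ξ₂.
Selectivity: 2ξ₁ / (1ξ₂) = 1.1 → ξ₁ = 0.55 ξ₂.
Substitute: (1·0.55 + 2) ξ₂ = 341 → ξ₂ = 133.7 lbmol/h, ξ₁ = 73.55 lbmol/h.
Outlet amounts (n = n₀ + Σ ν·ξ):
  C: 393.8 − 1(73.55) − 2(133.7) = 52.76
  B: 676.2 − 2(73.55) − 1(133.7) = 395.4
  D: 0 + 2(73.55) = 147.1
  A: 0 + 1(133.7) = 133.7

134 lbmol/h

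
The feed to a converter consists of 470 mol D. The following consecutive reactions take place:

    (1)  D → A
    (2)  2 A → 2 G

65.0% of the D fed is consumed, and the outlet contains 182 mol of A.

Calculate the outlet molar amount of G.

124 mol

Conversion of D: D consumed = 1ξ₁ = 0.65 × 470 → ξ₁ = 305.5 mol.
A balance: n_A = 0 + 1ξ₁ − 2ξ₂ = 182 → ξ₂ = (1·305.5 − 182)/2 = 61.75 mol.
Outlet amounts (n = n₀ + Σ ν·ξ):
  D: 470 − 1(305.5) = 164.5
  A: 0 + 1(305.5) − 2(61.75) = 182
  G: 0 + 2(61.75) = 123.5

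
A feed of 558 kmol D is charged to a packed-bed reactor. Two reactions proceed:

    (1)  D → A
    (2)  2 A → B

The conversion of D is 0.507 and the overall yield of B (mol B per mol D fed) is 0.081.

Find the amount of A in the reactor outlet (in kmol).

193 kmol

Conversion of D: D consumed = 1ξ₁ = 0.507 × 558 → ξ₁ = 282.9 kmol.
Yield of B: 1ξ₂ / 558 = 0.081 → ξ₂ = 45.2 kmol.
Outlet amounts (n = n₀ + Σ ν·ξ):
  D: 558 − 1(282.9) = 275.1
  A: 0 + 1(282.9) − 2(45.2) = 192.5
  B: 0 + 1(45.2) = 45.2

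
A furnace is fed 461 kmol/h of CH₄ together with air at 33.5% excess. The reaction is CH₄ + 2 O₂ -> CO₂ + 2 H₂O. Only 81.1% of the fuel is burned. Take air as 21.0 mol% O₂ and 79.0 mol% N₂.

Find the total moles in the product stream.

Stoichiometric O₂ = 2 × 461 = 922 kmol/h; O₂ fed = 922 × 1.335 = 1231 kmol/h.
N₂ fed = 1231 × 79/21 = 4630 kmol/h.
Fuel reacted = 0.811 × 461 → ξ = 373.9 kmol/h.
Outlet (n = n₀ + ν ξ):
  CH₄: 461 − 1(373.9) = 87.13
  O₂: 1231 − 2(373.9) = 483.1
  N₂: 4630 (inert)
  CO₂: 0 + 1(373.9) = 373.9
  H₂O: 0 + 2(373.9) = 747.7
Total out = 87.13 + 483.1 + 4630 + 373.9 + 747.7 = 6322 kmol/h.

6320 kmol/h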